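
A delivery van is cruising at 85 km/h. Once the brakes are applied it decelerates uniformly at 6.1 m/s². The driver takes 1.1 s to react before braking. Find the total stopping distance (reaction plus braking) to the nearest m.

85 km/h ÷ 3.6 = 23.6111 m/s.
Reaction distance = v·t_r = 23.6111 × 1.1 = 25.972 m.
Braking distance = v²/(2a) = 23.6111² / (2 × 6.100) = 557.484 / 12.200 = 45.695 m.
Total = 25.972 + 45.695 = 71.667 m.

Total stopping distance ≈ 72 m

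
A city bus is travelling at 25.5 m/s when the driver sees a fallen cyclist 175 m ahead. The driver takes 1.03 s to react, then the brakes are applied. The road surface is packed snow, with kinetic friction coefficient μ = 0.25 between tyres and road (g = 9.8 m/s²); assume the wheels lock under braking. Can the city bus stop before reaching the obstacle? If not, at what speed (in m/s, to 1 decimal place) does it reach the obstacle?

a = μg = 0.25 × 9.8 = 2.450 m/s².
Reaction distance = 25.5000 × 1.03 = 26.265 m.
Braking distance = v²/(2a) = 650.250 / 4.900 = 132.704 m.
Total stopping distance = 26.265 + 132.704 = 158.969 m, vs 175 m available — it stops with 175 − 158.969 = 16.031 m to spare.

Yes — it stops about 16.0 m short of the obstacle, so it never reaches it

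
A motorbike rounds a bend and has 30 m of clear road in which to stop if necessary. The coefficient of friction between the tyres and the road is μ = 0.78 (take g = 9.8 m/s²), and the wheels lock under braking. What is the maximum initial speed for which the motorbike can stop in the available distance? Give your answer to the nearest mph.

a = μg = 0.78 × 9.8 = 7.644 m/s².
v²/(2a) = d ⇒ v = √(2 × 7.644 × 30) = √458.64 = 21.4159 m/s.
21.4159 m/s ÷ 0.44704 = 47.906 mph.

Maximum speed ≈ 48 mph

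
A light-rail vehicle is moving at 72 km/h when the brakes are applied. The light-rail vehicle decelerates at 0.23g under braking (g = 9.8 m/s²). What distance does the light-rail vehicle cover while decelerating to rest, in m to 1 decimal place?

72 km/h ÷ 3.6 = 20.0000 m/s.
a = 0.23 × 9.8 = 2.254 m/s².
Braking distance = v²/(2a) = 20.0000² / (2 × 2.254) = 400.000 / 4.508 = 88.731 m.

Braking distance ≈ 88.7 m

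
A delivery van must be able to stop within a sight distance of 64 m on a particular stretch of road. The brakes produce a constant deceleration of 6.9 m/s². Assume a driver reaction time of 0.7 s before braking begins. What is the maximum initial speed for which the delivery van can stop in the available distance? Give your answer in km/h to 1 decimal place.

Maximum speed ≈ 91.0 km/h

Stopping distance: v·t_r + v²/(2a) = 64 with t_r = 0.7 s and a = 6.900 m/s².
So v² + 9.660 v − 883.20 = 0.
Positive root: v = −a·t_r + √((a·t_r)² + 2a·d) = −4.830 + √(23.329 + 883.20) = 25.2786 m/s.
25.2786 m/s × 3.6 = 91.003 km/h.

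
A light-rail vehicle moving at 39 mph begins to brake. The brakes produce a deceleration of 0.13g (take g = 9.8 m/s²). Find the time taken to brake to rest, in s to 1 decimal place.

39 mph × 0.44704 = 17.4346 m/s.
a = 0.13 × 9.8 = 1.274 m/s².
Braking time = v/a = 17.4346 / 1.274 = 13.685 s.

Braking time ≈ 13.7 s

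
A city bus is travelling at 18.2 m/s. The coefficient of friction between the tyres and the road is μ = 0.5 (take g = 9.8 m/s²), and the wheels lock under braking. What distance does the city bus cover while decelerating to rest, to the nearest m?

a = μg = 0.5 × 9.8 = 4.900 m/s².
Braking distance = v²/(2a) = 18.2000² / (2 × 4.900) = 331.240 / 9.800 = 33.800 m.

Braking distance ≈ 34 m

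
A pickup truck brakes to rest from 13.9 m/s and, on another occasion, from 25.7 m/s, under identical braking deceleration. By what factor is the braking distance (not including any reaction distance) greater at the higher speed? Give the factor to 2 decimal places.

Braking distance d = v²/(2a), so with a fixed, d ∝ v².
Factor = (25.7/13.9)² = 1.8489² = 3.4184.

Factor ≈ 3.42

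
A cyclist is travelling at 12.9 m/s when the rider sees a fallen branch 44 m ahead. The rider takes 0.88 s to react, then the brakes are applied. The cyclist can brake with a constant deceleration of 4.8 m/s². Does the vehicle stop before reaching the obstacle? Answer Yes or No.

Yes

Reaction distance = 12.9000 × 0.88 = 11.352 m.
Braking distance = v²/(2a) = 166.410 / 9.600 = 17.334 m.
Total stopping distance = 11.352 + 17.334 = 28.686 m, vs 44 m available — it stops with 44 − 28.686 = 15.314 m to spare.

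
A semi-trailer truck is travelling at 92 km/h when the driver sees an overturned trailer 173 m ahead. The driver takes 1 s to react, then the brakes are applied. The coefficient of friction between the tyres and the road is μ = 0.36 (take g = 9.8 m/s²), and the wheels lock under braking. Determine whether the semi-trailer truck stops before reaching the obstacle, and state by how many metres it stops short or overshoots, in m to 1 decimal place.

Yes — it stops 54.9 m short of the obstacle

92 km/h ÷ 3.6 = 25.5556 m/s.
a = μg = 0.36 × 9.8 = 3.528 m/s².
Reaction distance = 25.5556 × 1 = 25.556 m.
Braking distance = v²/(2a) = 653.089 / 7.056 = 92.558 m.
Total stopping distance = 25.556 + 92.558 = 118.114 m, vs 173 m available — it stops with 173 − 118.114 = 54.886 m to spare.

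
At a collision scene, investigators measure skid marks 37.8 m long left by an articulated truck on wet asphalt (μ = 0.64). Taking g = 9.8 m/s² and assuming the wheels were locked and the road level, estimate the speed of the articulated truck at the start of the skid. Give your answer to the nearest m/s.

Deceleration a = μg = 0.64 × 9.8 = 6.272 m/s².
v = √(2a·d) = √(2 × 6.272 × 37.8) = √474.163 = 21.7753 m/s.

Initial speed ≈ 22 m/s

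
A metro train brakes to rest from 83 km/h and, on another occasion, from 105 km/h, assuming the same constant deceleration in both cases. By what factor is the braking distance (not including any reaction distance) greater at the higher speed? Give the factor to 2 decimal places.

Factor ≈ 1.60

Braking distance d = v²/(2a), so with a fixed, d ∝ v².
Factor = (105/83)² = 1.2651² = 1.6005.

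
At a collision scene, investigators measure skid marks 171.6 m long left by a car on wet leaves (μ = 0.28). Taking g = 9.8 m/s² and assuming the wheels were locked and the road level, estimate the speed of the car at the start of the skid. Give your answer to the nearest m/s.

Initial speed ≈ 31 m/s

Deceleration a = μg = 0.28 × 9.8 = 2.744 m/s².
v = √(2a·d) = √(2 × 2.744 × 171.6) = √941.741 = 30.6878 m/s.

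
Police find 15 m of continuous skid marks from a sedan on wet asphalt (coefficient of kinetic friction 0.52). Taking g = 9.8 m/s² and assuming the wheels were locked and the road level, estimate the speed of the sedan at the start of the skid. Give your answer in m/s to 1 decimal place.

Deceleration a = μg = 0.52 × 9.8 = 5.096 m/s².
v = √(2a·d) = √(2 × 5.096 × 15) = √152.880 = 12.3645 m/s.

Initial speed ≈ 12.4 m/s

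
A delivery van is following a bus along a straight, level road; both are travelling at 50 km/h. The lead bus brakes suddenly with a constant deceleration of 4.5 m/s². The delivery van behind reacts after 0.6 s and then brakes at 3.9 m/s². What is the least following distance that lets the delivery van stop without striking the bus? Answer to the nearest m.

Minimum gap ≈ 12 m

50 km/h ÷ 3.6 = 13.8889 m/s.
Leader travels v²/(2a_L) = 192.902 / 9.000 = 21.434 m before stopping.
Follower covers v·t_r = 13.8889 × 0.6 = 8.333 m while reacting, then v²/(2a_F) = 192.902 / 7.800 = 24.731 m while braking, for a total of 8.333 + 24.731 = 33.064 m.
Since a_F ≤ a_L and the follower starts braking later, the follower is never slower than the leader, so the closest approach is when both have stopped.
Minimum gap = 33.064 − 21.434 = 11.630 m.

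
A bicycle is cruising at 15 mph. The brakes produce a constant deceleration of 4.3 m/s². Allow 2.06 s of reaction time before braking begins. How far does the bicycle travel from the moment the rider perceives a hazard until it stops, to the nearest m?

15 mph × 0.44704 = 6.7056 m/s.
Reaction distance = v·t_r = 6.7056 × 2.06 = 13.814 m.
Braking distance = v²/(2a) = 6.7056² / (2 × 4.300) = 44.965 / 8.600 = 5.228 m.
Total = 13.814 + 5.228 = 19.042 m.

Total stopping distance ≈ 19 m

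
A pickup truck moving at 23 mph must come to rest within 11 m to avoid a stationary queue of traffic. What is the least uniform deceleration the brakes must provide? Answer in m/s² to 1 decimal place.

Required deceleration ≈ 4.8 m/s²

23 mph × 0.44704 = 10.2819 m/s.
v² = 2a·d ⇒ a = v²/(2d) = 10.2819² / (2 × 11.000) = 105.717 / 22.000 = 4.8053 m/s².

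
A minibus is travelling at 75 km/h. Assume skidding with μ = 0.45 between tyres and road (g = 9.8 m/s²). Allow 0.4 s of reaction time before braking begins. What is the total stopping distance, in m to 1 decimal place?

75 km/h ÷ 3.6 = 20.8333 m/s.
a = μg = 0.45 × 9.8 = 4.410 m/s².
Reaction distance = v·t_r = 20.8333 × 0.4 = 8.333 m.
Braking distance = v²/(2a) = 20.8333² / (2 × 4.410) = 434.026 / 8.820 = 49.209 m.
Total = 8.333 + 49.209 = 57.542 m.

Total stopping distance ≈ 57.5 m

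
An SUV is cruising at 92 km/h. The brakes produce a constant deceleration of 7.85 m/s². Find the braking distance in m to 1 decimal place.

Braking distance ≈ 41.6 m

92 km/h ÷ 3.6 = 25.5556 m/s.
Braking distance = v²/(2a) = 25.5556² / (2 × 7.850) = 653.089 / 15.700 = 41.598 m.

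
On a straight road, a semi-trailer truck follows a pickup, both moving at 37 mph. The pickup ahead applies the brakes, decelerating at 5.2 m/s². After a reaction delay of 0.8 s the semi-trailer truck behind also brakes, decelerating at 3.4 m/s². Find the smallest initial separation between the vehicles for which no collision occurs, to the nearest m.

37 mph × 0.44704 = 16.5405 m/s.
Leader travels v²/(2a_L) = 273.588 / 10.400 = 26.307 m before stopping.
Follower covers v·t_r = 16.5405 × 0.8 = 13.232 m while reacting, then v²/(2a_F) = 273.588 / 6.800 = 40.234 m while braking, for a total of 13.232 + 40.234 = 53.466 m.
Since a_F ≤ a_L and the follower starts braking later, the follower is never slower than the leader, so the closest approach is when both have stopped.
Minimum gap = 53.466 − 26.307 = 27.159 m.

Minimum gap ≈ 27 m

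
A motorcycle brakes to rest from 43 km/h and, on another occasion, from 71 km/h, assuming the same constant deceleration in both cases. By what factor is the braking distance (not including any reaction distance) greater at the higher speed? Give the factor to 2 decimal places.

Braking distance d = v²/(2a), so with a fixed, d ∝ v².
Factor = (71/43)² = 1.6512² = 2.7265.

Factor ≈ 2.73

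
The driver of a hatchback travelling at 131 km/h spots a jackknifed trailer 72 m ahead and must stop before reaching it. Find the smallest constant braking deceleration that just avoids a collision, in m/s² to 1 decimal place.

131 km/h ÷ 3.6 = 36.3889 m/s.
v² = 2a·d ⇒ a = v²/(2d) = 36.3889² / (2 × 72.000) = 1324.152 / 144.000 = 9.1955 m/s².

Required deceleration ≈ 9.2 m/s²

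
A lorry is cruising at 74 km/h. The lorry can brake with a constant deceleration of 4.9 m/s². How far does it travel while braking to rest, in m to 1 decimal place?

Braking distance ≈ 43.1 m

74 km/h ÷ 3.6 = 20.5556 m/s.
Braking distance = v²/(2a) = 20.5556² / (2 × 4.900) = 422.533 / 9.800 = 43.116 m.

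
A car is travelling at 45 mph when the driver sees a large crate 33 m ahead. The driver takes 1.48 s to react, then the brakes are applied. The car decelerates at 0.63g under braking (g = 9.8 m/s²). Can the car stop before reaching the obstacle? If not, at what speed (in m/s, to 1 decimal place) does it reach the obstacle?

No — it strikes the obstacle at 19.1 m/s

45 mph × 0.44704 = 20.1168 m/s.
a = 0.63 × 9.8 = 6.174 m/s².
Reaction distance = 20.1168 × 1.48 = 29.773 m.
Braking distance needed to stop: v²/(2a) = 404.686 / 12.348 = 32.773 m, so total needed = 29.773 + 32.773 = 62.546 m > 33 m — it cannot stop.
Distance remaining when braking begins: 33 − 29.773 = 3.227 m.
v² = v₀² − 2a·d = 404.686 − 2 × 6.174 × 3.227 = 364.839 m²/s².
v = √364.839 = 19.101 m/s.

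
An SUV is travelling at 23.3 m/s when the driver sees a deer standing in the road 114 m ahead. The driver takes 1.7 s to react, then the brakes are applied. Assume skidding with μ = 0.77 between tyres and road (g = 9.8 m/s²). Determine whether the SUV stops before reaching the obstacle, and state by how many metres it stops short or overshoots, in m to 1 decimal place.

a = μg = 0.77 × 9.8 = 7.546 m/s².
Reaction distance = 23.3000 × 1.7 = 39.610 m.
Braking distance = v²/(2a) = 542.890 / 15.092 = 35.972 m.
Total stopping distance = 39.610 + 35.972 = 75.582 m, vs 114 m available — it stops with 114 − 75.582 = 38.418 m to spare.

Yes — it stops 38.4 m short of the obstacle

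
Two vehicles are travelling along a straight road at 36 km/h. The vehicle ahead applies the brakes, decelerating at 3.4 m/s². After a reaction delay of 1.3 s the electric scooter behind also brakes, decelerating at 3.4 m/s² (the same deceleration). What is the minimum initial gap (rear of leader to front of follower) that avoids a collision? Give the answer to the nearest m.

36 km/h ÷ 3.6 = 10.0000 m/s.
Leader travels v²/(2a_L) = 100.000 / 6.800 = 14.706 m before stopping.
Follower covers v·t_r = 10.0000 × 1.3 = 13.000 m while reacting, then v²/(2a_F) = 100.000 / 6.800 = 14.706 m while braking, for a total of 13.000 + 14.706 = 27.706 m.
Since a_F ≤ a_L and the follower starts braking later, the follower is never slower than the leader, so the closest approach is when both have stopped.
Minimum gap = 27.706 − 14.706 = 13.000 m.

Minimum gap ≈ 13 m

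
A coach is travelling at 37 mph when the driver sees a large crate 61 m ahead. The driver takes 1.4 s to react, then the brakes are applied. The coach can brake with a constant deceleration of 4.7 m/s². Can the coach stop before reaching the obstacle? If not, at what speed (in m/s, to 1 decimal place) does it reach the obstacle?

Yes — it stops about 8.7 m short of the obstacle, so it never reaches it

37 mph × 0.44704 = 16.5405 m/s.
Reaction distance = 16.5405 × 1.4 = 23.157 m.
Braking distance = v²/(2a) = 273.588 / 9.400 = 29.105 m.
Total stopping distance = 23.157 + 29.105 = 52.262 m, vs 61 m available — it stops with 61 − 52.262 = 8.738 m to spare.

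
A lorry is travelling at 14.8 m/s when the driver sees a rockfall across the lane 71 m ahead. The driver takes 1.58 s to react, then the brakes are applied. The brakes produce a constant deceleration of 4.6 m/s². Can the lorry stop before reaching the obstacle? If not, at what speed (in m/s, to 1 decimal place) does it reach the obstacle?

Reaction distance = 14.8000 × 1.58 = 23.384 m.
Braking distance = v²/(2a) = 219.040 / 9.200 = 23.809 m.
Total stopping distance = 23.384 + 23.809 = 47.193 m, vs 71 m available — it stops with 71 − 47.193 = 23.807 m to spare.

Yes — it stops about 23.8 m short of the obstacle, so it never reaches it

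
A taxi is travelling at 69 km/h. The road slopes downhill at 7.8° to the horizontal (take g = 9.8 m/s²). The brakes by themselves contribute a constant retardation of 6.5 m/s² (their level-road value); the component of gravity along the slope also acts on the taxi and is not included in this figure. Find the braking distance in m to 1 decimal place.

Braking distance ≈ 35.5 m

69 km/h ÷ 3.6 = 19.1667 m/s.
Gravity along the downhill slope reduces the braking deceleration: a_eff = 6.500 − 9.8·sin 7.8° = 6.500 − 1.330 = 5.170 m/s².
Braking distance = v²/(2a) = 19.1667² / (2 × 5.170) = 367.362 / 10.340 = 35.528 m.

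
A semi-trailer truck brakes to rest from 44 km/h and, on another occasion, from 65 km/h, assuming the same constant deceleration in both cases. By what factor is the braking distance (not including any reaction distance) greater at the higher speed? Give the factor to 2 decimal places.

Factor ≈ 2.18

Braking distance d = v²/(2a), so with a fixed, d ∝ v².
Factor = (65/44)² = 1.4773² = 2.1824.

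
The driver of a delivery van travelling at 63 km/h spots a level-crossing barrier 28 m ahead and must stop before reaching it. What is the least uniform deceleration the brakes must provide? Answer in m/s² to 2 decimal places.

Required deceleration ≈ 5.47 m/s²

63 km/h ÷ 3.6 = 17.5000 m/s.
v² = 2a·d ⇒ a = v²/(2d) = 17.5000² / (2 × 28.000) = 306.250 / 56.000 = 5.4688 m/s².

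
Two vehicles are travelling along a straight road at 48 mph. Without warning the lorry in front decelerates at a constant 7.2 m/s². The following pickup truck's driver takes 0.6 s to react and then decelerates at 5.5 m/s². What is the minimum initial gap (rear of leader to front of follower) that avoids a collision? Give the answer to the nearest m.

Minimum gap ≈ 23 m

48 mph × 0.44704 = 21.4579 m/s.
Leader travels v²/(2a_L) = 460.441 / 14.400 = 31.975 m before stopping.
Follower covers v·t_r = 21.4579 × 0.6 = 12.875 m while reacting, then v²/(2a_F) = 460.441 / 11.000 = 41.858 m while braking, for a total of 12.875 + 41.858 = 54.733 m.
Since a_F ≤ a_L and the follower starts braking later, the follower is never slower than the leader, so the closest approach is when both have stopped.
Minimum gap = 54.733 − 31.975 = 22.758 m.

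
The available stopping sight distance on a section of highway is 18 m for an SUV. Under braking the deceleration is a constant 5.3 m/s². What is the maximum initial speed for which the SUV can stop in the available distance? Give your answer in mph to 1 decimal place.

Maximum speed ≈ 30.9 mph

v²/(2a) = d ⇒ v = √(2 × 5.300 × 18) = √190.80 = 13.8130 m/s.
13.8130 m/s ÷ 0.44704 = 30.899 mph.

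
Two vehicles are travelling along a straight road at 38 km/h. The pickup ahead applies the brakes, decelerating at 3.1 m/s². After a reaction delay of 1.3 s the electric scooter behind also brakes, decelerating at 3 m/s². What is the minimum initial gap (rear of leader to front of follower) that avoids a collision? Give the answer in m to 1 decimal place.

38 km/h ÷ 3.6 = 10.5556 m/s.
Leader travels v²/(2a_L) = 111.421 / 6.200 = 17.971 m before stopping.
Follower covers v·t_r = 10.5556 × 1.3 = 13.722 m while reacting, then v²/(2a_F) = 111.421 / 6.000 = 18.570 m while braking, for a total of 13.722 + 18.570 = 32.292 m.
Since a_F ≤ a_L and the follower starts braking later, the follower is never slower than the leader, so the closest approach is when both have stopped.
Minimum gap = 32.292 − 17.971 = 14.321 m.

Minimum gap ≈ 14.3 m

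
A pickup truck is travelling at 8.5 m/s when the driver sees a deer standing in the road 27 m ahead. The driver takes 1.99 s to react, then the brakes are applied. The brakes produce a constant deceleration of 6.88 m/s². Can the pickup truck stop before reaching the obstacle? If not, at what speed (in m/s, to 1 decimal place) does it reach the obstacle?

Yes — it stops about 4.8 m short of the obstacle, so it never reaches it

Reaction distance = 8.5000 × 1.99 = 16.915 m.
Braking distance = v²/(2a) = 72.250 / 13.760 = 5.251 m.
Total stopping distance = 16.915 + 5.251 = 22.166 m, vs 27 m available — it stops with 27 − 22.166 = 4.834 m to spare.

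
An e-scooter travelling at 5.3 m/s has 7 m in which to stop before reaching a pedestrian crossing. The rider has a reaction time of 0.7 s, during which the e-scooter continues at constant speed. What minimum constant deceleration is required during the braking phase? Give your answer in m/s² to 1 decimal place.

Distance covered during reaction = 5.3000 × 0.7 = 3.710 m.
Distance available for braking: 7 − 3.710 = 3.290 m.
v² = 2a·d ⇒ a = v²/(2d) = 5.3000² / (2 × 3.290) = 28.090 / 6.580 = 4.2690 m/s².

Required deceleration ≈ 4.3 m/s²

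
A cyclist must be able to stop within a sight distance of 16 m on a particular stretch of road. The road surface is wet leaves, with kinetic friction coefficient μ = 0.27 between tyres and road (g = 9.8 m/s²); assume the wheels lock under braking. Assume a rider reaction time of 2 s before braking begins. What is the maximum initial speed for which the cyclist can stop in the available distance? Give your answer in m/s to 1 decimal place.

a = μg = 0.27 × 9.8 = 2.646 m/s².
Stopping distance: v·t_r + v²/(2a) = 16 with t_r = 2 s and a = 2.646 m/s².
So v² + 10.584 v − 84.67 = 0.
Positive root: v = −a·t_r + √((a·t_r)² + 2a·d) = −5.292 + √(28.005 + 84.67) = 5.3228 m/s.

Maximum speed ≈ 5.3 m/s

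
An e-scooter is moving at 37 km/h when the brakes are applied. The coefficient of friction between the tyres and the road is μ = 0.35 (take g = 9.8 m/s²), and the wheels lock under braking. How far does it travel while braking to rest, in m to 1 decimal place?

Braking distance ≈ 15.4 m

37 km/h ÷ 3.6 = 10.2778 m/s.
a = μg = 0.35 × 9.8 = 3.430 m/s².
Braking distance = v²/(2a) = 10.2778² / (2 × 3.430) = 105.633 / 6.860 = 15.398 m.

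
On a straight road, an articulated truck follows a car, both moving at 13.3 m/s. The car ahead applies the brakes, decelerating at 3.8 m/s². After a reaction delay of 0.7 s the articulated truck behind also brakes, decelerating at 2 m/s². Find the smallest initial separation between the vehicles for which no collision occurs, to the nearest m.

Leader travels v²/(2a_L) = 176.890 / 7.600 = 23.275 m before stopping.
Follower covers v·t_r = 13.3000 × 0.7 = 9.310 m while reacting, then v²/(2a_F) = 176.890 / 4.000 = 44.222 m while braking, for a total of 9.310 + 44.222 = 53.532 m.
Since a_F ≤ a_L and the follower starts braking later, the follower is never slower than the leader, so the closest approach is when both have stopped.
Minimum gap = 53.532 − 23.275 = 30.257 m.

Minimum gap ≈ 30 m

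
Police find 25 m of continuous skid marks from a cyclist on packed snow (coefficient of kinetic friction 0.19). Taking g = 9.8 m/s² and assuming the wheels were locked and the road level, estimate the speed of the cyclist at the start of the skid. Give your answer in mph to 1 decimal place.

Initial speed ≈ 21.6 mph

Deceleration a = μg = 0.19 × 9.8 = 1.862 m/s².
v = √(2a·d) = √(2 × 1.862 × 25) = √93.100 = 9.6488 m/s.
= 9.6488 ÷ 0.44704 = 21.584 mph.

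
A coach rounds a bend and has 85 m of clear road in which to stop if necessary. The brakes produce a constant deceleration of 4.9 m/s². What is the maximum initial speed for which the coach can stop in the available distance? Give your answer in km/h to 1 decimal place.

v²/(2a) = d ⇒ v = √(2 × 4.900 × 85) = √833.00 = 28.8617 m/s.
28.8617 m/s × 3.6 = 103.902 km/h.

Maximum speed ≈ 103.9 km/h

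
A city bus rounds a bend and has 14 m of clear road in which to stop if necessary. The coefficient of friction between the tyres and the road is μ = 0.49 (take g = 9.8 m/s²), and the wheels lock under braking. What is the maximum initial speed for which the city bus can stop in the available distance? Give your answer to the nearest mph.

Maximum speed ≈ 26 mph

a = μg = 0.49 × 9.8 = 4.802 m/s².
v²/(2a) = d ⇒ v = √(2 × 4.802 × 14) = √134.46 = 11.5957 m/s.
11.5957 m/s ÷ 0.44704 = 25.939 mph.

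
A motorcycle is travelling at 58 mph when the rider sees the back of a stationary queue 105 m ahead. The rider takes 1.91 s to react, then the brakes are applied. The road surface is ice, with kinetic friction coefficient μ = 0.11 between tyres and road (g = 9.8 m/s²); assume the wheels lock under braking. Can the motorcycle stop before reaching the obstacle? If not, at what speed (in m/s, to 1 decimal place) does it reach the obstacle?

No — it strikes the obstacle at 23.5 m/s

58 mph × 0.44704 = 25.9283 m/s.
a = μg = 0.11 × 9.8 = 1.078 m/s².
Reaction distance = 25.9283 × 1.91 = 49.523 m.
Braking distance needed to stop: v²/(2a) = 672.277 / 2.156 = 311.817 m, so total needed = 49.523 + 311.817 = 361.340 m > 105 m — it cannot stop.
Distance remaining when braking begins: 105 − 49.523 = 55.477 m.
v² = v₀² − 2a·d = 672.277 − 2 × 1.078 × 55.477 = 552.669 m²/s².
v = √552.669 = 23.509 m/s.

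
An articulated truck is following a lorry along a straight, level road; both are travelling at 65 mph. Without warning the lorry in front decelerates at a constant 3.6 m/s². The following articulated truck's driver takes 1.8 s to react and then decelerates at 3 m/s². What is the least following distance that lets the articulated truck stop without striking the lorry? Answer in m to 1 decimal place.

65 mph × 0.44704 = 29.0576 m/s.
Leader travels v²/(2a_L) = 844.344 / 7.200 = 117.270 m before stopping.
Follower covers v·t_r = 29.0576 × 1.8 = 52.304 m while reacting, then v²/(2a_F) = 844.344 / 6.000 = 140.724 m while braking, for a total of 52.304 + 140.724 = 193.028 m.
Since a_F ≤ a_L and the follower starts braking later, the follower is never slower than the leader, so the closest approach is when both have stopped.
Minimum gap = 193.028 − 117.270 = 75.758 m.

Minimum gap ≈ 75.8 m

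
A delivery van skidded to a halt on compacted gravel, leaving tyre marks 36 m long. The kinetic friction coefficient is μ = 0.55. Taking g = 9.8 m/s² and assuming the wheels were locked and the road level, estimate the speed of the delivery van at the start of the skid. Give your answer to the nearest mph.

Deceleration a = μg = 0.55 × 9.8 = 5.390 m/s².
v = √(2a·d) = √(2 × 5.390 × 36) = √388.080 = 19.6997 m/s.
= 19.6997 ÷ 0.44704 = 44.067 mph.

Initial speed ≈ 44 mph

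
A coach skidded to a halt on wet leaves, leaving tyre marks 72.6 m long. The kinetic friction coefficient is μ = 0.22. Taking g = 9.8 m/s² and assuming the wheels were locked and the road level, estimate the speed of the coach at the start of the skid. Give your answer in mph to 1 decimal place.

Initial speed ≈ 39.6 mph

Deceleration a = μg = 0.22 × 9.8 = 2.156 m/s².
v = √(2a·d) = √(2 × 2.156 × 72.6) = √313.051 = 17.6932 m/s.
= 17.6932 ÷ 0.44704 = 39.579 mph.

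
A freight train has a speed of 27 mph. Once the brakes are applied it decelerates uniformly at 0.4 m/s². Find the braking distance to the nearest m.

27 mph × 0.44704 = 12.0701 m/s.
Braking distance = v²/(2a) = 12.0701² / (2 × 0.400) = 145.687 / 0.800 = 182.109 m.

Braking distance ≈ 182 m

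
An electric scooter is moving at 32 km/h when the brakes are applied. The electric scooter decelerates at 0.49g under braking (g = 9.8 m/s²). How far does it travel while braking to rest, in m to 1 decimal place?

32 km/h ÷ 3.6 = 8.8889 m/s.
a = 0.49 × 9.8 = 4.802 m/s².
Braking distance = v²/(2a) = 8.8889² / (2 × 4.802) = 79.013 / 9.604 = 8.227 m.

Braking distance ≈ 8.2 m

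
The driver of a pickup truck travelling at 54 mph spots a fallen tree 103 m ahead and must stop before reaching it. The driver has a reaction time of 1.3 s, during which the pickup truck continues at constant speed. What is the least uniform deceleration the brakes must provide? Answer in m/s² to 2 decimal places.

Required deceleration ≈ 4.07 m/s²

54 mph × 0.44704 = 24.1402 m/s.
Distance covered during reaction = 24.1402 × 1.3 = 31.382 m.
Distance available for braking: 103 − 31.382 = 71.618 m.
v² = 2a·d ⇒ a = v²/(2d) = 24.1402² / (2 × 71.618) = 582.749 / 143.236 = 4.0685 m/s².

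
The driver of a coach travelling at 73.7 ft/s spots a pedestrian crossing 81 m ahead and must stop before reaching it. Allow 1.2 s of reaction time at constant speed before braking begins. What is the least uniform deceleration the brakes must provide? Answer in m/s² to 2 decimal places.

73.7 ft/s × 0.3048 = 22.4638 m/s.
Distance covered during reaction = 22.4638 × 1.2 = 26.957 m.
Distance available for braking: 81 − 26.957 = 54.043 m.
v² = 2a·d ⇒ a = v²/(2d) = 22.4638² / (2 × 54.043) = 504.622 / 108.086 = 4.6687 m/s².

Required deceleration ≈ 4.67 m/s²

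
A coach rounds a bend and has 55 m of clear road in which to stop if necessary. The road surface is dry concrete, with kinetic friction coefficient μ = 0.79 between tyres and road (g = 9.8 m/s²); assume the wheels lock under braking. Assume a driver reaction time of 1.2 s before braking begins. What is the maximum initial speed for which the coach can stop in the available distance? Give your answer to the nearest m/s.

a = μg = 0.79 × 9.8 = 7.742 m/s².
Stopping distance: v·t_r + v²/(2a) = 55 with t_r = 1.2 s and a = 7.742 m/s².
So v² + 18.581 v − 851.62 = 0.
Positive root: v = −a·t_r + √((a·t_r)² + 2a·d) = −9.290 + √(86.304 + 851.62) = 21.3355 m/s.

Maximum speed ≈ 21 m/s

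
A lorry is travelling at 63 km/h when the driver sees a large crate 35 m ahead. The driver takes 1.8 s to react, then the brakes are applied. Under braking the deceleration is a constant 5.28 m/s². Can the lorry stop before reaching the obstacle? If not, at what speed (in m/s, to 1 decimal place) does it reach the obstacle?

63 km/h ÷ 3.6 = 17.5000 m/s.
Reaction distance = 17.5000 × 1.8 = 31.500 m.
Braking distance needed to stop: v²/(2a) = 306.250 / 10.560 = 29.001 m, so total needed = 31.500 + 29.001 = 60.501 m > 35 m — it cannot stop.
Distance remaining when braking begins: 35 − 31.500 = 3.500 m.
v² = v₀² − 2a·d = 306.250 − 2 × 5.280 × 3.500 = 269.290 m²/s².
v = √269.290 = 16.410 m/s.

No — it strikes the obstacle at 16.4 m/s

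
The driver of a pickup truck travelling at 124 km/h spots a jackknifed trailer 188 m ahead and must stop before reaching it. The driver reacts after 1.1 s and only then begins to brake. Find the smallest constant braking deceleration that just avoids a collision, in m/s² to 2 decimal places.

Required deceleration ≈ 3.95 m/s²

124 km/h ÷ 3.6 = 34.4444 m/s.
Distance covered during reaction = 34.4444 × 1.1 = 37.889 m.
Distance available for braking: 188 − 37.889 = 150.111 m.
v² = 2a·d ⇒ a = v²/(2d) = 34.4444² / (2 × 150.111) = 1186.417 / 300.222 = 3.9518 m/s².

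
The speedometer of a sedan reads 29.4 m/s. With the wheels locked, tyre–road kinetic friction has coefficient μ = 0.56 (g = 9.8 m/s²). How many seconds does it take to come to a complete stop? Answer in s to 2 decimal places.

a = μg = 0.56 × 9.8 = 5.488 m/s².
Braking time = v/a = 29.4000 / 5.488 = 5.357 s.

Braking time ≈ 5.36 s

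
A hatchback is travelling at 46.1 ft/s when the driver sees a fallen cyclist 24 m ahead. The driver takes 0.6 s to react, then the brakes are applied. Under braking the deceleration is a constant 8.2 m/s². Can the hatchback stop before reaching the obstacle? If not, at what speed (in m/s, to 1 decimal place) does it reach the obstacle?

46.1 ft/s × 0.3048 = 14.0513 m/s.
Reaction distance = 14.0513 × 0.6 = 8.431 m.
Braking distance = v²/(2a) = 197.439 / 16.400 = 12.039 m.
Total stopping distance = 8.431 + 12.039 = 20.470 m, vs 24 m available — it stops with 24 − 20.470 = 3.530 m to spare.

Yes — it stops about 3.5 m short of the obstacle, so it never reaches it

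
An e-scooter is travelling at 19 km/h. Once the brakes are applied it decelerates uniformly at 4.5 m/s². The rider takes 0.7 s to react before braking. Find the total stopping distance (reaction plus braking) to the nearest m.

19 km/h ÷ 3.6 = 5.2778 m/s.
Reaction distance = v·t_r = 5.2778 × 0.7 = 3.694 m.
Braking distance = v²/(2a) = 5.2778² / (2 × 4.500) = 27.855 / 9.000 = 3.095 m.
Total = 3.694 + 3.095 = 6.789 m.

Total stopping distance ≈ 7 m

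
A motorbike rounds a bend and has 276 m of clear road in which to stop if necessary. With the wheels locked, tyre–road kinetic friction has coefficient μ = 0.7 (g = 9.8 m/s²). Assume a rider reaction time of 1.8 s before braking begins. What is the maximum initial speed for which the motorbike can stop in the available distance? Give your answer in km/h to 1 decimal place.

Maximum speed ≈ 181.5 km/h

a = μg = 0.7 × 9.8 = 6.860 m/s².
Stopping distance: v·t_r + v²/(2a) = 276 with t_r = 1.8 s and a = 6.860 m/s².
So v² + 24.696 v − 3786.72 = 0.
Positive root: v = −a·t_r + √((a·t_r)² + 2a·d) = −12.348 + √(152.473 + 3786.72) = 50.4150 m/s.
50.4150 m/s × 3.6 = 181.494 km/h.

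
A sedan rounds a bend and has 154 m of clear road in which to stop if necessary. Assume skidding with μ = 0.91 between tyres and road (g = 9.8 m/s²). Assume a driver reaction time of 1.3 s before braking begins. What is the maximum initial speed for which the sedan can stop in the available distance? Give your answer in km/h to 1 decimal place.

a = μg = 0.91 × 9.8 = 8.918 m/s².
Stopping distance: v·t_r + v²/(2a) = 154 with t_r = 1.3 s and a = 8.918 m/s².
So v² + 23.187 v − 2746.74 = 0.
Positive root: v = −a·t_r + √((a·t_r)² + 2a·d) = −11.593 + √(134.398 + 2746.74) = 42.0832 m/s.
42.0832 m/s × 3.6 = 151.500 km/h.

Maximum speed ≈ 151.5 km/h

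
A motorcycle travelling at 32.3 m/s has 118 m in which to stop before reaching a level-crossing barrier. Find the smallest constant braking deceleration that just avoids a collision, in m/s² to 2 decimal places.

Required deceleration ≈ 4.42 m/s²

v² = 2a·d ⇒ a = v²/(2d) = 32.3000² / (2 × 118.000) = 1043.290 / 236.000 = 4.4207 m/s².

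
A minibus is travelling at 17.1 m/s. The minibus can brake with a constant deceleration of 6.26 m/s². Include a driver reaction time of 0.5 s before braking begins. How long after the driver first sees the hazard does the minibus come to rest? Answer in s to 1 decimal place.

Total time ≈ 3.2 s

Braking time = v/a = 17.1000 / 6.260 = 2.732 s.
Total = 0.5 + 2.732 = 3.232 s.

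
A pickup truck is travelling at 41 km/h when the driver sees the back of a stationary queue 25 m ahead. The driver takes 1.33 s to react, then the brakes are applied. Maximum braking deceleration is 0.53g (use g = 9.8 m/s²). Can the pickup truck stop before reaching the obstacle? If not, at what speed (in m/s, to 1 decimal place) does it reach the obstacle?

41 km/h ÷ 3.6 = 11.3889 m/s.
a = 0.53 × 9.8 = 5.194 m/s².
Reaction distance = 11.3889 × 1.33 = 15.147 m.
Braking distance needed to stop: v²/(2a) = 129.707 / 10.388 = 12.486 m, so total needed = 15.147 + 12.486 = 27.633 m > 25 m — it cannot stop.
Distance remaining when braking begins: 25 − 15.147 = 9.853 m.
v² = v₀² − 2a·d = 129.707 − 2 × 5.194 × 9.853 = 27.354 m²/s².
v = √27.354 = 5.230 m/s.

No — it strikes the obstacle at 5.2 m/s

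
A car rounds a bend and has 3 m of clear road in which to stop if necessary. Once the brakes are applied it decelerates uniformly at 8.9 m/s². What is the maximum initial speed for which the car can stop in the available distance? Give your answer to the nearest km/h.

Maximum speed ≈ 26 km/h

v²/(2a) = d ⇒ v = √(2 × 8.900 × 3) = √53.40 = 7.3075 m/s.
7.3075 m/s × 3.6 = 26.307 km/h.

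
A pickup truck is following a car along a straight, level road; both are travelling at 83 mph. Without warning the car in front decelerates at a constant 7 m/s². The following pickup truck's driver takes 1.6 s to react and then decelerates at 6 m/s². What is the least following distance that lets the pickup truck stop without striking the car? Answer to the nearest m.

83 mph × 0.44704 = 37.1043 m/s.
Leader travels v²/(2a_L) = 1376.729 / 14.000 = 98.338 m before stopping.
Follower covers v·t_r = 37.1043 × 1.6 = 59.367 m while reacting, then v²/(2a_F) = 1376.729 / 12.000 = 114.727 m while braking, for a total of 59.367 + 114.727 = 174.094 m.
Since a_F ≤ a_L and the follower starts braking later, the follower is never slower than the leader, so the closest approach is when both have stopped.
Minimum gap = 174.094 − 98.338 = 75.756 m.

Minimum gap ≈ 76 m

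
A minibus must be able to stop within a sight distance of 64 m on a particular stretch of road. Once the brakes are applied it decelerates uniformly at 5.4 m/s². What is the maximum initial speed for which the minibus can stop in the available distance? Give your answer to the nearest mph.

v²/(2a) = d ⇒ v = √(2 × 5.400 × 64) = √691.20 = 26.2907 m/s.
26.2907 m/s ÷ 0.44704 = 58.811 mph.

Maximum speed ≈ 59 mph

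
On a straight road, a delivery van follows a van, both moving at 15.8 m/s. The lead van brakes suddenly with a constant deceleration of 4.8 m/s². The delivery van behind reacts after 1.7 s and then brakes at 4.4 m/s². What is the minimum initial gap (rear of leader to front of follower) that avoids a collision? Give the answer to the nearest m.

Minimum gap ≈ 29 m

Leader travels v²/(2a_L) = 249.640 / 9.600 = 26.004 m before stopping.
Follower covers v·t_r = 15.8000 × 1.7 = 26.860 m while reacting, then v²/(2a_F) = 249.640 / 8.800 = 28.368 m while braking, for a total of 26.860 + 28.368 = 55.228 m.
Since a_F ≤ a_L and the follower starts braking later, the follower is never slower than the leader, so the closest approach is when both have stopped.
Minimum gap = 55.228 − 26.004 = 29.224 m.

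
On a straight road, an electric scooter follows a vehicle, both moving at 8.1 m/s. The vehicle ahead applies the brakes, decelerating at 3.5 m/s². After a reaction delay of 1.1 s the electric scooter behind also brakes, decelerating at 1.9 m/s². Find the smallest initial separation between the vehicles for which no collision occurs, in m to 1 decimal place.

Minimum gap ≈ 16.8 m

Leader travels v²/(2a_L) = 65.610 / 7.000 = 9.373 m before stopping.
Follower covers v·t_r = 8.1000 × 1.1 = 8.910 m while reacting, then v²/(2a_F) = 65.610 / 3.800 = 17.266 m while braking, for a total of 8.910 + 17.266 = 26.176 m.
Since a_F ≤ a_L and the follower starts braking later, the follower is never slower than the leader, so the closest approach is when both have stopped.
Minimum gap = 26.176 − 9.373 = 16.803 m.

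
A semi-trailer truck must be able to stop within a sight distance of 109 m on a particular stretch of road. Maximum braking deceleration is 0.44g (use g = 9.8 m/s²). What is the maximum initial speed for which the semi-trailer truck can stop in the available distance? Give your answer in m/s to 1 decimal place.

Maximum speed ≈ 30.7 m/s

a = 0.44 × 9.8 = 4.312 m/s².
v²/(2a) = d ⇒ v = √(2 × 4.312 × 109) = √940.02 = 30.6597 m/s.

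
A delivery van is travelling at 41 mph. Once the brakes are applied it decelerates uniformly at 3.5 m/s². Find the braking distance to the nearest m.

41 mph × 0.44704 = 18.3286 m/s.
Braking distance = v²/(2a) = 18.3286² / (2 × 3.500) = 335.938 / 7.000 = 47.991 m.

Braking distance ≈ 48 m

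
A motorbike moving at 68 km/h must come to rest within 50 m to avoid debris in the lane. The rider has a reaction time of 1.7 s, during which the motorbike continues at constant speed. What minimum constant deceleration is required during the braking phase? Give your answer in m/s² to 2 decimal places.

68 km/h ÷ 3.6 = 18.8889 m/s.
Distance covered during reaction = 18.8889 × 1.7 = 32.111 m.
Distance available for braking: 50 − 32.111 = 17.889 m.
v² = 2a·d ⇒ a = v²/(2d) = 18.8889² / (2 × 17.889) = 356.791 / 35.778 = 9.9724 m/s².

Required deceleration ≈ 9.97 m/s²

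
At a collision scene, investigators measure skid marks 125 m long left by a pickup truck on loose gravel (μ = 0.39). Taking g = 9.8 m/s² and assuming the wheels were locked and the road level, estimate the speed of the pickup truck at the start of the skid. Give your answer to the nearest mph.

Initial speed ≈ 69 mph

Deceleration a = μg = 0.39 × 9.8 = 3.822 m/s².
v = √(2a·d) = √(2 × 3.822 × 125) = √955.500 = 30.9112 m/s.
= 30.9112 ÷ 0.44704 = 69.146 mph.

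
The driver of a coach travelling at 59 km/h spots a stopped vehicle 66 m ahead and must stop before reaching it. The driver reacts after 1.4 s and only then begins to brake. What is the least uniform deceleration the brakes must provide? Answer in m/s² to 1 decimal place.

59 km/h ÷ 3.6 = 16.3889 m/s.
Distance covered during reaction = 16.3889 × 1.4 = 22.944 m.
Distance available for braking: 66 − 22.944 = 43.056 m.
v² = 2a·d ⇒ a = v²/(2d) = 16.3889² / (2 × 43.056) = 268.596 / 86.112 = 3.1191 m/s².

Required deceleration ≈ 3.1 m/s²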